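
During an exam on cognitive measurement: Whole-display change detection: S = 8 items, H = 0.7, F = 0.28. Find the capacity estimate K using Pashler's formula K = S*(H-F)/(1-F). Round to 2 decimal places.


K = S * (H - F) / (1 - F)
H - F = 0.42
1 - F = 0.72
K = 8 * 0.42 / 0.72
= 4.67


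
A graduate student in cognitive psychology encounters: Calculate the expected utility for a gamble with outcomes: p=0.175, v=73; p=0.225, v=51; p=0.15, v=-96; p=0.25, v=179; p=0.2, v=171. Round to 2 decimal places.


EU = sum(p_i * v_i)
0.175 * 73 = 12.775
0.225 * 51 = 11.475
0.15 * -96 = -14.4
0.25 * 179 = 44.75
0.2 * 171 = 34.2
EU = 12.775 + 11.475 + -14.4 + 44.75 + 34.2
= 88.80


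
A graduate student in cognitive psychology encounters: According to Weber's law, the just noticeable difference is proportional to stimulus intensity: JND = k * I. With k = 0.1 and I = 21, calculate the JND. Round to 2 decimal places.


JND = k * I
JND = 0.1 * 21
= 2.10


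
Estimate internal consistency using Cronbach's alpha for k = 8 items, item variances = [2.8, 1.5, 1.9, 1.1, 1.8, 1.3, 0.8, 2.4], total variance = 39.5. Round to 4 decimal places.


alpha = (k/(k-1)) * (1 - sum(s_i^2)/s_total^2)
sum(item variances) = 13.6
k/(k-1) = 8/7 = 1.142857
1 - 13.6/39.5 = 1 - 0.344304 = 0.655696
alpha = 1.142857 * 0.655696
= 0.7494


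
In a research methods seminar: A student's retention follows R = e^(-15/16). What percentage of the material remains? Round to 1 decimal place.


R = e^(-t/S)
-t/S = -15/16 = -0.9375
R = e^(-0.9375) = 0.391606
Percentage = 0.391606 * 100
= 39.2


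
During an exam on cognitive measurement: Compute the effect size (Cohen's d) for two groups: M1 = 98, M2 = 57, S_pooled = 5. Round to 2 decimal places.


Cohen's d = (M1 - M2) / S_pooled
= (98 - 57) / 5
= 41 / 5
= 8.20


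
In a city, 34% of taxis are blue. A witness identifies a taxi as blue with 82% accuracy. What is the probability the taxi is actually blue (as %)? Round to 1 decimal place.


P(blue | says blue) = P(says blue | blue)*P(blue) / [P(says blue | blue)*P(blue) + P(says blue | not blue)*P(not blue)]
Numerator = 0.82 * 0.34 = 0.2788
False identification = 0.18 * 0.66 = 0.1188
P = 0.2788 / (0.2788 + 0.1188)
= 0.2788 / 0.3976
As percentage = 70.1


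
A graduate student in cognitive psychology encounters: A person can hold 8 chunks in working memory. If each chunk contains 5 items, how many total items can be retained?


Total items = chunks * items_per_chunk
= 8 * 5
= 40


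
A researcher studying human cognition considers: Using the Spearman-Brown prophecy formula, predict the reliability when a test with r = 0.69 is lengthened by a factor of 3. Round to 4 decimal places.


r_new = n*r / (1 + (n-1)*r)
Numerator = 3 * 0.69 = 2.07
Denominator = 1 + 2 * 0.69 = 2.38
r_new = 2.07 / 2.38
= 0.8697


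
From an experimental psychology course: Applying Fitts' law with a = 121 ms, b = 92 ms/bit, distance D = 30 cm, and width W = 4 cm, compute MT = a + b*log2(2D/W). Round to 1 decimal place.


MT = 121 + 92 * log2(2*30/4)
2D/W = 15.0
log2(15.0) = 3.9069
MT = 121 + 92 * 3.9069
= 480.4 ms


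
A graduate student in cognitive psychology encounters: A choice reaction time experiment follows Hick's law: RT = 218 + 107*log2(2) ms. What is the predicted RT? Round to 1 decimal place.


RT = 218 + 107 * log2(2)
log2(2) = 1.0
RT = 218 + 107 * 1.0
= 218 + 107.0
= 325.0 ms


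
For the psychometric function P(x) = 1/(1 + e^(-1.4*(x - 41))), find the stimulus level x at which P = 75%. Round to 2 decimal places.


At P = 0.75: 0.75 = 1/(1 + e^(-k*(x-x0)))
Solving: e^(-k*(x-x0)) = 1/3
x = x0 + ln(3)/k
ln(3) = 1.0986
x = 41 + 1.0986/1.4
= 41 + 0.7847
= 41.78


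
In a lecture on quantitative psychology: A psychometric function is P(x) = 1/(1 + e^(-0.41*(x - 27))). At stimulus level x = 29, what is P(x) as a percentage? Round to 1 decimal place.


P(x) = 1/(1 + e^(-0.41*(29 - 27)))
Exponent = -0.41 * 2 = -0.82
e^(-0.82) = 0.440432
P = 1/(1 + 0.440432) = 0.694236
Percentage = 69.4


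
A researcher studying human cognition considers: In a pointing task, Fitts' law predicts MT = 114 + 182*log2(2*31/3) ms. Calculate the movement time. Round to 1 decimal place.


MT = 114 + 182 * log2(2*31/3)
2D/W = 20.666667
log2(20.666667) = 4.3692
MT = 114 + 182 * 4.3692
= 909.2 ms


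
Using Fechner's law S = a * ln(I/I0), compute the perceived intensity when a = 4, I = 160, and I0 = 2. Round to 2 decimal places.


S = 4 * ln(160/2)
I/I0 = 80.0
ln(80.0) = 4.382
S = 4 * 4.382
= 17.53


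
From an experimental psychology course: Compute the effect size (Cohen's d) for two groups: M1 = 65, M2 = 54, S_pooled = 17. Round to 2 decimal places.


Cohen's d = (M1 - M2) / S_pooled
= (65 - 54) / 17
= 11 / 17
= 0.65


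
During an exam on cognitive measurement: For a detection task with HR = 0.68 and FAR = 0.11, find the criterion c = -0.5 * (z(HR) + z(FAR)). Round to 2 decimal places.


c = -0.5 * (z(HR) + z(FAR))
z(0.68) = 0.4677
z(0.11) = -1.2265
c = -0.5 * (0.4677 + -1.2265)
= -0.5 * -0.7588
= 0.38


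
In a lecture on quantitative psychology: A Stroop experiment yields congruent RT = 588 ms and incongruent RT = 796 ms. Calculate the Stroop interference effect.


Stroop effect = RT(incongruent) - RT(congruent)
= 796 - 588
= 208 ms


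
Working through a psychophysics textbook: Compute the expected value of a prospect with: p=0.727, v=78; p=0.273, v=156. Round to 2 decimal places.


EU = sum(p_i * v_i)
0.727 * 78 = 56.706
0.273 * 156 = 42.588
EU = 56.706 + 42.588
= 99.29


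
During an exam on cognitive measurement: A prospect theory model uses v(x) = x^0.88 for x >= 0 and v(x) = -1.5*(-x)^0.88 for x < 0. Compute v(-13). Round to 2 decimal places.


Since x = -13 < 0, use v(x) = -lambda*(-x)^alpha
(-x) = 13
13^0.88 = 9.5559
v(-13) = -1.5 * 9.5559
= -14.33


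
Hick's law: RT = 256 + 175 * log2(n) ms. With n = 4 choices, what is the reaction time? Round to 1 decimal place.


RT = 256 + 175 * log2(4)
log2(4) = 2.0
RT = 256 + 175 * 2.0
= 256 + 350.0
= 606.0 ms


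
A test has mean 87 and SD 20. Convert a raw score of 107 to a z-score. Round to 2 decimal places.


z = (X - mu) / sigma
= (107 - 87) / 20
= 20 / 20
= 1.00


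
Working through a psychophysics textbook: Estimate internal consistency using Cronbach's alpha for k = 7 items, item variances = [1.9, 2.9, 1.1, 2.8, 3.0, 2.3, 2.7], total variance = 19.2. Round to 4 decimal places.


alpha = (k/(k-1)) * (1 - sum(s_i^2)/s_total^2)
sum(item variances) = 16.7
k/(k-1) = 7/6 = 1.166667
1 - 16.7/19.2 = 1 - 0.869792 = 0.130208
alpha = 1.166667 * 0.130208
= 0.1519


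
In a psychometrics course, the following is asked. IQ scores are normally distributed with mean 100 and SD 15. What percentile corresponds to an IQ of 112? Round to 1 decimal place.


z = (IQ - mean) / SD
z = (112 - 100) / 15 = 0.8
Percentile = Phi(0.8) * 100
Phi(0.8) = 0.788145
= 78.8


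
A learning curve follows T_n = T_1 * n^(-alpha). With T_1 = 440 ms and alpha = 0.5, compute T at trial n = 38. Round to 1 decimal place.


T_n = 440 * 38^(-0.5)
38^(-0.5) = 0.162221
T_n = 440 * 0.162221
= 71.4 ms


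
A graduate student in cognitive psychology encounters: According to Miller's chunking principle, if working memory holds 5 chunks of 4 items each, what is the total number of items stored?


Total items = chunks * items_per_chunk
= 5 * 4
= 20


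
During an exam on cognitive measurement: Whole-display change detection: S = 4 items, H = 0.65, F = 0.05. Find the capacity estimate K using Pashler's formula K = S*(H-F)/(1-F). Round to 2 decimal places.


K = S * (H - F) / (1 - F)
H - F = 0.6
1 - F = 0.95
K = 4 * 0.6 / 0.95
= 2.53


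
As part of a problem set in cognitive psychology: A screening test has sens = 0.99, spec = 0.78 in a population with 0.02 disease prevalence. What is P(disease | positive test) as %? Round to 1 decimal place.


PPV = (sens * prev) / (sens * prev + (1-spec) * (1-prev))
Numerator = 0.99 * 0.02 = 0.0198
P(positive and no disease) = (1 - spec) * (1 - prev) = (1 - 0.78) * (1 - 0.02) = 0.2156
Denominator = 0.0198 + 0.2156 = 0.2354
PPV = 0.0198 / 0.2354 = 0.084112
As percentage = 8.4


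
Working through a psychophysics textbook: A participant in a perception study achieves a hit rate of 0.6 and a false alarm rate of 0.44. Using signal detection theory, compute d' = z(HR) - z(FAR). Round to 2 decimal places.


d' = z(HR) - z(FAR)
z(0.6) = 0.2533
z(0.44) = -0.151
d' = 0.2533 - -0.151
= 0.40


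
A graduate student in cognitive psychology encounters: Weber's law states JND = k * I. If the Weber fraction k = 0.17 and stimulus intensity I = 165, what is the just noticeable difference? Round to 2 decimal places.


JND = k * I
JND = 0.17 * 165
= 28.05


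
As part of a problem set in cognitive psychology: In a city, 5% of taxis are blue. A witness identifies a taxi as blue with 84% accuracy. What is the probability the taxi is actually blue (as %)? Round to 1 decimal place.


P(blue | says blue) = P(says blue | blue)*P(blue) / [P(says blue | blue)*P(blue) + P(says blue | not blue)*P(not blue)]
Numerator = 0.84 * 0.05 = 0.042
False identification = 0.16 * 0.95 = 0.152
P = 0.042 / (0.042 + 0.152)
= 0.042 / 0.194
As percentage = 21.6


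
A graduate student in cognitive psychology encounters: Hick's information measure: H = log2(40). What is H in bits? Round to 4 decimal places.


H = log2(n)
H = log2(40)
= 5.3219


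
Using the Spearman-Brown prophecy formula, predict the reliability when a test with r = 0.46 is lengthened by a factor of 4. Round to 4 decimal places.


r_new = n*r / (1 + (n-1)*r)
Numerator = 4 * 0.46 = 1.84
Denominator = 1 + 3 * 0.46 = 2.38
r_new = 1.84 / 2.38
= 0.7731


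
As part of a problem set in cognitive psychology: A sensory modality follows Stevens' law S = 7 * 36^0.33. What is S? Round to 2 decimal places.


S = 7 * 36^0.33
36^0.33 = 3.2627
S = 7 * 3.2627
= 22.84


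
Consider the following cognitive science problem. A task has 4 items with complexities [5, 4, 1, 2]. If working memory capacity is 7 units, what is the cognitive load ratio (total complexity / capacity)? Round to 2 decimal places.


Total complexity = 5 + 4 + 1 + 2 = 12
Load = total / capacity = 12 / 7
= 1.71


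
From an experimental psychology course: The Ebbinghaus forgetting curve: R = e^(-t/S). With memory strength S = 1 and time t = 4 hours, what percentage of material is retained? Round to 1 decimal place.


R = e^(-t/S)
-t/S = -4/1 = -4.0
R = e^(-4.0) = 0.018316
Percentage = 0.018316 * 100
= 1.8


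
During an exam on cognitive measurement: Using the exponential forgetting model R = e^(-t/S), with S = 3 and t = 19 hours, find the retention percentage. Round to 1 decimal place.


R = e^(-t/S)
-t/S = -19/3 = -6.333333
R = e^(-6.333333) = 0.001776
Percentage = 0.001776 * 100
= 0.2


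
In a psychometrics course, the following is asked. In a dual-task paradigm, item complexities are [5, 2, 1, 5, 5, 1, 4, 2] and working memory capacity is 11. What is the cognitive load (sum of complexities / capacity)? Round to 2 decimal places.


Total complexity = 5 + 2 + 1 + 5 + 5 + 1 + 4 + 2 = 25
Load = total / capacity = 25 / 11
= 2.27


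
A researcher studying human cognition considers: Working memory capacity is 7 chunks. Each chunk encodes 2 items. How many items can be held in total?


Total items = chunks * items_per_chunk
= 7 * 2
= 14


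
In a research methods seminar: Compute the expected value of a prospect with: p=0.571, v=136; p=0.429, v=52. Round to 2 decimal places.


EU = sum(p_i * v_i)
0.571 * 136 = 77.656
0.429 * 52 = 22.308
EU = 77.656 + 22.308
= 99.96


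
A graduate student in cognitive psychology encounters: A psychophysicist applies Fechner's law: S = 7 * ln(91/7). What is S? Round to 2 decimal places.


S = 7 * ln(91/7)
I/I0 = 13.0
ln(13.0) = 2.5649
S = 7 * 2.5649
= 17.95


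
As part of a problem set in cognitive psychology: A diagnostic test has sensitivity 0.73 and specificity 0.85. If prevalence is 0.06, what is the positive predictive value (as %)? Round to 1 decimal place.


PPV = (sens * prev) / (sens * prev + (1-spec) * (1-prev))
Numerator = 0.73 * 0.06 = 0.0438
P(positive and no disease) = (1 - spec) * (1 - prev) = (1 - 0.85) * (1 - 0.06) = 0.141
Denominator = 0.0438 + 0.141 = 0.1848
PPV = 0.0438 / 0.1848 = 0.237013
As percentage = 23.7


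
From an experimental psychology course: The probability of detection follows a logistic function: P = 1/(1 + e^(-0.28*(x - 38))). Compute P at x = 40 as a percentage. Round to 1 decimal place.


P(x) = 1/(1 + e^(-0.28*(40 - 38)))
Exponent = -0.28 * 2 = -0.56
e^(-0.56) = 0.571209
P = 1/(1 + 0.571209) = 0.636453
Percentage = 63.6


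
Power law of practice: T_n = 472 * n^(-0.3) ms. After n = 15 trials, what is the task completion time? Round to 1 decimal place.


T_n = 472 * 15^(-0.3)
15^(-0.3) = 0.443785
T_n = 472 * 0.443785
= 209.5 ms


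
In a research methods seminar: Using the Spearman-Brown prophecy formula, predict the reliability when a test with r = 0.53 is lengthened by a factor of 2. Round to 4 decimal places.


r_new = n*r / (1 + (n-1)*r)
Numerator = 2 * 0.53 = 1.06
Denominator = 1 + 1 * 0.53 = 1.53
r_new = 1.06 / 1.53
= 0.6928


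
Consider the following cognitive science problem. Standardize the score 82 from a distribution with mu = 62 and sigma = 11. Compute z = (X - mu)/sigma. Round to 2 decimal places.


z = (X - mu) / sigma
= (82 - 62) / 11
= 20 / 11
= 1.82


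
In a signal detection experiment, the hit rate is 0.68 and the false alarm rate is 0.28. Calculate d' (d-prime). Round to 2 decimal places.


d' = z(HR) - z(FAR)
z(0.68) = 0.4677
z(0.28) = -0.5828
d' = 0.4677 - -0.5828
= 1.05


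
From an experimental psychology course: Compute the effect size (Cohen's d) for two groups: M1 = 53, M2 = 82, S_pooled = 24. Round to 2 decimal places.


Cohen's d = (M1 - M2) / S_pooled
= (53 - 82) / 24
= -29 / 24
= -1.21


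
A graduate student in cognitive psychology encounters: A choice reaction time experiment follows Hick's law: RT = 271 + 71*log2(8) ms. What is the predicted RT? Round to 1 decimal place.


RT = 271 + 71 * log2(8)
log2(8) = 3.0
RT = 271 + 71 * 3.0
= 271 + 213.0
= 484.0 ms


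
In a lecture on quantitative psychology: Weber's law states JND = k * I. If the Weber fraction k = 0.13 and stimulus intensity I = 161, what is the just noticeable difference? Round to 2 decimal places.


JND = k * I
JND = 0.13 * 161
= 20.93


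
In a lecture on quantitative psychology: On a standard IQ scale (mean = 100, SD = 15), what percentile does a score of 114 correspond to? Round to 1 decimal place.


z = (IQ - mean) / SD
z = (114 - 100) / 15 = 0.9333
Percentile = Phi(0.9333) * 100
Phi(0.9333) = 0.824667
= 82.5


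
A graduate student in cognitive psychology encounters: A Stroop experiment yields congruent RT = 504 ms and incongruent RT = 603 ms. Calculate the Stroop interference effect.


Stroop effect = RT(incongruent) - RT(congruent)
= 603 - 504
= 99 ms


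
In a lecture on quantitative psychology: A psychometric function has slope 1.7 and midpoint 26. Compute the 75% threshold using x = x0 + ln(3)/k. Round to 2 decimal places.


At P = 0.75: 0.75 = 1/(1 + e^(-k*(x-x0)))
Solving: e^(-k*(x-x0)) = 1/3
x = x0 + ln(3)/k
ln(3) = 1.0986
x = 26 + 1.0986/1.7
= 26 + 0.6462
= 26.65


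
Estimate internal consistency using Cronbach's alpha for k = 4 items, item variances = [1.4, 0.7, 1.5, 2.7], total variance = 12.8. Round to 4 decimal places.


alpha = (k/(k-1)) * (1 - sum(s_i^2)/s_total^2)
sum(item variances) = 6.3
k/(k-1) = 4/3 = 1.333333
1 - 6.3/12.8 = 1 - 0.492187 = 0.507813
alpha = 1.333333 * 0.507813
= 0.6771


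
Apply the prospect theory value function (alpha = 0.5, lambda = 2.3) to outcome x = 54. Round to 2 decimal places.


Since x = 54 >= 0, use v(x) = x^0.5
54^0.5 = 7.3485
v(54) = 7.35


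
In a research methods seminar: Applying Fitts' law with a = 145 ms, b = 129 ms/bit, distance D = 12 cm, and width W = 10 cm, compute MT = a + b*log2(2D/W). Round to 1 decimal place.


MT = 145 + 129 * log2(2*12/10)
2D/W = 2.4
log2(2.4) = 1.263
MT = 145 + 129 * 1.263
= 307.9 ms


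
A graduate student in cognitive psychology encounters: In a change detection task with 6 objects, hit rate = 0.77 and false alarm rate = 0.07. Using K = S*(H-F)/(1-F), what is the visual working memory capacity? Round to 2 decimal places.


K = S * (H - F) / (1 - F)
H - F = 0.7
1 - F = 0.93
K = 6 * 0.7 / 0.93
= 4.52


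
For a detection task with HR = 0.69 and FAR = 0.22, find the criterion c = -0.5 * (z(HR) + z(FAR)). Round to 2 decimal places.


c = -0.5 * (z(HR) + z(FAR))
z(0.69) = 0.4959
z(0.22) = -0.7722
c = -0.5 * (0.4959 + -0.7722)
= -0.5 * -0.2763
= 0.14


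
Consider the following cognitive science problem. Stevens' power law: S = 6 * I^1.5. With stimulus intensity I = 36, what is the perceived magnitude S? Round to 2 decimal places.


S = 6 * 36^1.5
36^1.5 = 216.0
S = 6 * 216.0
= 1296.00


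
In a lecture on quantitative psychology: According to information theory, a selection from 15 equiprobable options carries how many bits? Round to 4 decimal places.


H = log2(n)
H = log2(15)
= 3.9069


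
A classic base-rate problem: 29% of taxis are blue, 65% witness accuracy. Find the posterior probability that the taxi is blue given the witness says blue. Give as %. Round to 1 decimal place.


P(blue | says blue) = P(says blue | blue)*P(blue) / [P(says blue | blue)*P(blue) + P(says blue | not blue)*P(not blue)]
Numerator = 0.65 * 0.29 = 0.1885
False identification = 0.35 * 0.71 = 0.2485
P = 0.1885 / (0.1885 + 0.2485)
= 0.1885 / 0.437
As percentage = 43.1


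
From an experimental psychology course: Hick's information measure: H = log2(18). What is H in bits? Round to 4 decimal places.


H = log2(n)
H = log2(18)
= 4.1699


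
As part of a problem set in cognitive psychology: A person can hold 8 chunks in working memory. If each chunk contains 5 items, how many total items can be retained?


Total items = chunks * items_per_chunk
= 8 * 5
= 40


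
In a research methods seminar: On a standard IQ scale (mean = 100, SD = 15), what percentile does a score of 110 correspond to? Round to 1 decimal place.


z = (IQ - mean) / SD
z = (110 - 100) / 15 = 0.6667
Percentile = Phi(0.6667) * 100
Phi(0.6667) = 0.747518
= 74.8


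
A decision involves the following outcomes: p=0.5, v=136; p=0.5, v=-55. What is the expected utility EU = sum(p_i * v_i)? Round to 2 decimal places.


EU = sum(p_i * v_i)
0.5 * 136 = 68.0
0.5 * -55 = -27.5
EU = 68.0 + -27.5
= 40.50


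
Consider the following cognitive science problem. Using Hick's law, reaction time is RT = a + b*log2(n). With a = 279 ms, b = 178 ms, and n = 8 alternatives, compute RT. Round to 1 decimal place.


RT = 279 + 178 * log2(8)
log2(8) = 3.0
RT = 279 + 178 * 3.0
= 279 + 534.0
= 813.0 ms


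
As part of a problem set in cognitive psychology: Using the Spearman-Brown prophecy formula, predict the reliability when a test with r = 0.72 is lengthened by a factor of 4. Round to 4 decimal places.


r_new = n*r / (1 + (n-1)*r)
Numerator = 4 * 0.72 = 2.88
Denominator = 1 + 3 * 0.72 = 3.16
r_new = 2.88 / 3.16
= 0.9114


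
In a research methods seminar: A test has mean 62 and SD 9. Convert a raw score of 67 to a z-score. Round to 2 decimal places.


z = (X - mu) / sigma
= (67 - 62) / 9
= 5 / 9
= 0.56


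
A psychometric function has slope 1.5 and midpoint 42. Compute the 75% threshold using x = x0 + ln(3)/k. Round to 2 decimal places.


At P = 0.75: 0.75 = 1/(1 + e^(-k*(x-x0)))
Solving: e^(-k*(x-x0)) = 1/3
x = x0 + ln(3)/k
ln(3) = 1.0986
x = 42 + 1.0986/1.5
= 42 + 0.7324
= 42.73


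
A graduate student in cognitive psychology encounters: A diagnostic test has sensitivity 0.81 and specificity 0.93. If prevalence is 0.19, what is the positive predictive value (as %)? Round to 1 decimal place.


PPV = (sens * prev) / (sens * prev + (1-spec) * (1-prev))
Numerator = 0.81 * 0.19 = 0.1539
P(positive and no disease) = (1 - spec) * (1 - prev) = (1 - 0.93) * (1 - 0.19) = 0.0567
Denominator = 0.1539 + 0.0567 = 0.2106
PPV = 0.1539 / 0.2106 = 0.730769
As percentage = 73.1


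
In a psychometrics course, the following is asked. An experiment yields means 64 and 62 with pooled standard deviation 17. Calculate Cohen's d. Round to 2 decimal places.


Cohen's d = (M1 - M2) / S_pooled
= (64 - 62) / 17
= 2 / 17
= 0.12


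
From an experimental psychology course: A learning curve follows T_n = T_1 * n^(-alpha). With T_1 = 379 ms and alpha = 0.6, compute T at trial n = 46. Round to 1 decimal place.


T_n = 379 * 46^(-0.6)
46^(-0.6) = 0.100541
T_n = 379 * 0.100541
= 38.1 ms


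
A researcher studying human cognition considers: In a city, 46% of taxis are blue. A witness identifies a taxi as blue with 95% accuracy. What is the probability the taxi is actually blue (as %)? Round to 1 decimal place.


P(blue | says blue) = P(says blue | blue)*P(blue) / [P(says blue | blue)*P(blue) + P(says blue | not blue)*P(not blue)]
Numerator = 0.95 * 0.46 = 0.437
False identification = 0.05 * 0.54 = 0.027
P = 0.437 / (0.437 + 0.027)
= 0.437 / 0.464
As percentage = 94.2


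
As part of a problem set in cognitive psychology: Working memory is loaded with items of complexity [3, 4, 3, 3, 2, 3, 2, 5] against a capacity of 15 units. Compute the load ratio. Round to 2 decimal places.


Total complexity = 3 + 4 + 3 + 3 + 2 + 3 + 2 + 5 = 25
Load = total / capacity = 25 / 15
= 1.67


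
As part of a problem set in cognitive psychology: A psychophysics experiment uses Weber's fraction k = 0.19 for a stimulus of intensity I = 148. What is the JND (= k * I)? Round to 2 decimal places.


JND = k * I
JND = 0.19 * 148
= 28.12


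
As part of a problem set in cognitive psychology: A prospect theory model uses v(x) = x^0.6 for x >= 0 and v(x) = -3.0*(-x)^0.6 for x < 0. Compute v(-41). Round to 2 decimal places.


Since x = -41 < 0, use v(x) = -lambda*(-x)^alpha
(-x) = 41
41^0.6 = 9.2826
v(-41) = -3.0 * 9.2826
= -27.85


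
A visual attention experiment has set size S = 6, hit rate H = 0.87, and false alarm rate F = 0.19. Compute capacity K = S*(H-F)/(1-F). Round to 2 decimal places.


K = S * (H - F) / (1 - F)
H - F = 0.68
1 - F = 0.81
K = 6 * 0.68 / 0.81
= 5.04


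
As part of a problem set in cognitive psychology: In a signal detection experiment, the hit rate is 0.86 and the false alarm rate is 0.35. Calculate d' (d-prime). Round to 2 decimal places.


d' = z(HR) - z(FAR)
z(0.86) = 1.0803
z(0.35) = -0.3853
d' = 1.0803 - -0.3853
= 1.47


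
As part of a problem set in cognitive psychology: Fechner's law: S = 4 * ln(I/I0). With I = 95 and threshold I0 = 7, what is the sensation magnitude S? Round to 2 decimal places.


S = 4 * ln(95/7)
I/I0 = 13.571429
ln(13.571429) = 2.608
S = 4 * 2.608
= 10.43


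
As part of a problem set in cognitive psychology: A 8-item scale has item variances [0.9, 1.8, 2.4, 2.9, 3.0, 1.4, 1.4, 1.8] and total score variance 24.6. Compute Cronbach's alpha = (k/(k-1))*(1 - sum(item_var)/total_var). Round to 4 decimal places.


alpha = (k/(k-1)) * (1 - sum(s_i^2)/s_total^2)
sum(item variances) = 15.6
k/(k-1) = 8/7 = 1.142857
1 - 15.6/24.6 = 1 - 0.634146 = 0.365854
alpha = 1.142857 * 0.365854
= 0.4181


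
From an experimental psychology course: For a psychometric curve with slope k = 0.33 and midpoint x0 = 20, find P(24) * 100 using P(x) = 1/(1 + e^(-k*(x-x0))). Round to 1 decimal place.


P(x) = 1/(1 + e^(-0.33*(24 - 20)))
Exponent = -0.33 * 4 = -1.32
e^(-1.32) = 0.267135
P = 1/(1 + 0.267135) = 0.789182
Percentage = 78.9


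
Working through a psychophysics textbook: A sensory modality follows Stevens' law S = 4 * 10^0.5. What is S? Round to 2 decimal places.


S = 4 * 10^0.5
10^0.5 = 3.1623
S = 4 * 3.1623
= 12.65


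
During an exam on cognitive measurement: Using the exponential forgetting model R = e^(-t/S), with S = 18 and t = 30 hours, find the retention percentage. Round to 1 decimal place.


R = e^(-t/S)
-t/S = -30/18 = -1.666667
R = e^(-1.666667) = 0.188876
Percentage = 0.188876 * 100
= 18.9


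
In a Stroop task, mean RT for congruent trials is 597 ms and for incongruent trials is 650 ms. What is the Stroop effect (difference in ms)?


Stroop effect = RT(incongruent) - RT(congruent)
= 650 - 597
= 53 ms


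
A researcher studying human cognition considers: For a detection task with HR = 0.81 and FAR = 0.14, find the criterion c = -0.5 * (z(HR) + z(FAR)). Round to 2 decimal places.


c = -0.5 * (z(HR) + z(FAR))
z(0.81) = 0.8779
z(0.14) = -1.0803
c = -0.5 * (0.8779 + -1.0803)
= -0.5 * -0.2024
= 0.10


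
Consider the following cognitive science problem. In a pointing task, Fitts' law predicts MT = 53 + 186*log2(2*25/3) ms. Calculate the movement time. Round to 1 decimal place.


MT = 53 + 186 * log2(2*25/3)
2D/W = 16.666667
log2(16.666667) = 4.0589
MT = 53 + 186 * 4.0589
= 808.0 ms


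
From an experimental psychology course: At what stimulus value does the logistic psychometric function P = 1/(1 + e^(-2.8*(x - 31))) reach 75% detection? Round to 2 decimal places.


At P = 0.75: 0.75 = 1/(1 + e^(-k*(x-x0)))
Solving: e^(-k*(x-x0)) = 1/3
x = x0 + ln(3)/k
ln(3) = 1.0986
x = 31 + 1.0986/2.8
= 31 + 0.3924
= 31.39


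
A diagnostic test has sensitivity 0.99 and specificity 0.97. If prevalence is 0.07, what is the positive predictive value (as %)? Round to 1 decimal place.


PPV = (sens * prev) / (sens * prev + (1-spec) * (1-prev))
Numerator = 0.99 * 0.07 = 0.0693
P(positive and no disease) = (1 - spec) * (1 - prev) = (1 - 0.97) * (1 - 0.07) = 0.0279
Denominator = 0.0693 + 0.0279 = 0.0972
PPV = 0.0693 / 0.0972 = 0.712963
As percentage = 71.3


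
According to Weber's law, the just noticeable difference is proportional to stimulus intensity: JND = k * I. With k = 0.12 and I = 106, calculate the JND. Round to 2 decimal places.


JND = k * I
JND = 0.12 * 106
= 12.72


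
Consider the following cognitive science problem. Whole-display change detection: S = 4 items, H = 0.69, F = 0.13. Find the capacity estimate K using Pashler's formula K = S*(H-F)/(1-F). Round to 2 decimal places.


K = S * (H - F) / (1 - F)
H - F = 0.56
1 - F = 0.87
K = 4 * 0.56 / 0.87
= 2.57


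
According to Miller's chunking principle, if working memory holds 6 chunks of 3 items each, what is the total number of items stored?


Total items = chunks * items_per_chunk
= 6 * 3
= 18


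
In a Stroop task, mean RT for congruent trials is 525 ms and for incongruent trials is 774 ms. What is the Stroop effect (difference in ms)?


Stroop effect = RT(incongruent) - RT(congruent)
= 774 - 525
= 249 ms


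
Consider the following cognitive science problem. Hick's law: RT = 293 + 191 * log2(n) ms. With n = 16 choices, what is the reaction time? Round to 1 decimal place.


RT = 293 + 191 * log2(16)
log2(16) = 4.0
RT = 293 + 191 * 4.0
= 293 + 764.0
= 1057.0 ms


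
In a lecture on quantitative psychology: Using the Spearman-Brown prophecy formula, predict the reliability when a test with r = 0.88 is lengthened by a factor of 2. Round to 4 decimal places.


r_new = n*r / (1 + (n-1)*r)
Numerator = 2 * 0.88 = 1.76
Denominator = 1 + 1 * 0.88 = 1.88
r_new = 1.76 / 1.88
= 0.9362


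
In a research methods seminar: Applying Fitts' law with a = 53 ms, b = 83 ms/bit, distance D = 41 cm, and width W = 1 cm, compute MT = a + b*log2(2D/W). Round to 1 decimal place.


MT = 53 + 83 * log2(2*41/1)
2D/W = 82.0
log2(82.0) = 6.3576
MT = 53 + 83 * 6.3576
= 580.7 ms


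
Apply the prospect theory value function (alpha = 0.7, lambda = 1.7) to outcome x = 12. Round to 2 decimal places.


Since x = 12 >= 0, use v(x) = x^0.7
12^0.7 = 5.6941
v(12) = 5.69


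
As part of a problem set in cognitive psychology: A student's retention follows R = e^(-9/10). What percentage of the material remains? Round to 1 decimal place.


R = e^(-t/S)
-t/S = -9/10 = -0.9
R = e^(-0.9) = 0.40657
Percentage = 0.40657 * 100
= 40.7


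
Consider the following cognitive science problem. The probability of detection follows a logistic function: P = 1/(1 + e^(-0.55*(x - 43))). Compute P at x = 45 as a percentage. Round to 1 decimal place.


P(x) = 1/(1 + e^(-0.55*(45 - 43)))
Exponent = -0.55 * 2 = -1.1
e^(-1.1) = 0.332871
P = 1/(1 + 0.332871) = 0.75026
Percentage = 75.0


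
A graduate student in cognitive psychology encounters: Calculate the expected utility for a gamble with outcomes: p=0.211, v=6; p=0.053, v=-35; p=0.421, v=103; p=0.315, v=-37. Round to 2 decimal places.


EU = sum(p_i * v_i)
0.211 * 6 = 1.266
0.053 * -35 = -1.855
0.421 * 103 = 43.363
0.315 * -37 = -11.655
EU = 1.266 + -1.855 + 43.363 + -11.655
= 31.12


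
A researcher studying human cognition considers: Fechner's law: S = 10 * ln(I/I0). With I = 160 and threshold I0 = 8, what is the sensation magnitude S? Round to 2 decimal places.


S = 10 * ln(160/8)
I/I0 = 20.0
ln(20.0) = 2.9957
S = 10 * 2.9957
= 29.96


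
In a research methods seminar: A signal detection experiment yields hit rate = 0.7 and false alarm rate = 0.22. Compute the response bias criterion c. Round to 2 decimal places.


c = -0.5 * (z(HR) + z(FAR))
z(0.7) = 0.5244
z(0.22) = -0.7722
c = -0.5 * (0.5244 + -0.7722)
= -0.5 * -0.2478
= 0.12


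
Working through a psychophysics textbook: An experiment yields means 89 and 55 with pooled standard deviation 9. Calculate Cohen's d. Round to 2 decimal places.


Cohen's d = (M1 - M2) / S_pooled
= (89 - 55) / 9
= 34 / 9
= 3.78


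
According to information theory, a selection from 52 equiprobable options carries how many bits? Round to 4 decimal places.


H = log2(n)
H = log2(52)
= 5.7004


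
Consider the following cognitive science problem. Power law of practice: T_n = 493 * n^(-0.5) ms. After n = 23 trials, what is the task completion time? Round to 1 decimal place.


T_n = 493 * 23^(-0.5)
23^(-0.5) = 0.208514
T_n = 493 * 0.208514
= 102.8 ms


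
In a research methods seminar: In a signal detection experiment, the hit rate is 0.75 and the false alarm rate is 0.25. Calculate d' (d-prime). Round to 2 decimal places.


d' = z(HR) - z(FAR)
z(0.75) = 0.6745
z(0.25) = -0.6745
d' = 0.6745 - -0.6745
= 1.35


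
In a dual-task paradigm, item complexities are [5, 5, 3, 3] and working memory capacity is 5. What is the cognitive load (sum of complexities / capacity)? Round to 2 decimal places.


Total complexity = 5 + 5 + 3 + 3 = 16
Load = total / capacity = 16 / 5
= 3.20


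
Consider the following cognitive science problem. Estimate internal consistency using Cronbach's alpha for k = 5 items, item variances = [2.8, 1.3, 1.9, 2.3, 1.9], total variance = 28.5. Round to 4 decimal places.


alpha = (k/(k-1)) * (1 - sum(s_i^2)/s_total^2)
sum(item variances) = 10.2
k/(k-1) = 5/4 = 1.25
1 - 10.2/28.5 = 1 - 0.357895 = 0.642105
alpha = 1.25 * 0.642105
= 0.8026


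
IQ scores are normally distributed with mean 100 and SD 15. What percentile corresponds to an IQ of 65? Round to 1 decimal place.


z = (IQ - mean) / SD
z = (65 - 100) / 15 = -2.3333
Percentile = Phi(-2.3333) * 100
Phi(-2.3333) = 0.009816
= 1.0


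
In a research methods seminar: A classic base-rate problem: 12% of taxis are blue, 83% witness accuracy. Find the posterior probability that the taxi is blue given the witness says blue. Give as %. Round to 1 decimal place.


P(blue | says blue) = P(says blue | blue)*P(blue) / [P(says blue | blue)*P(blue) + P(says blue | not blue)*P(not blue)]
Numerator = 0.83 * 0.12 = 0.0996
False identification = 0.17 * 0.88 = 0.1496
P = 0.0996 / (0.0996 + 0.1496)
= 0.0996 / 0.2492
As percentage = 40.0


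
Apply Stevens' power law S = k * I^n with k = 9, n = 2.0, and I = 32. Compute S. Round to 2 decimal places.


S = 9 * 32^2.0
32^2.0 = 1024.0
S = 9 * 1024.0
= 9216.00


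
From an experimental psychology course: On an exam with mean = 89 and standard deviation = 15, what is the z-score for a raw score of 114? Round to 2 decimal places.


z = (X - mu) / sigma
= (114 - 89) / 15
= 25 / 15
= 1.67


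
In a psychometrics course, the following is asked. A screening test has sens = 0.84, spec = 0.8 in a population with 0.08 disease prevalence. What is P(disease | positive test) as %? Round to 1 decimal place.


PPV = (sens * prev) / (sens * prev + (1-spec) * (1-prev))
Numerator = 0.84 * 0.08 = 0.0672
P(positive and no disease) = (1 - spec) * (1 - prev) = (1 - 0.8) * (1 - 0.08) = 0.184
Denominator = 0.0672 + 0.184 = 0.2512
PPV = 0.0672 / 0.2512 = 0.267516
As percentage = 26.8


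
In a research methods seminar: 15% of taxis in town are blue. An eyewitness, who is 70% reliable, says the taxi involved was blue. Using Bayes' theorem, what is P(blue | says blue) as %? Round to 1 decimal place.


P(blue | says blue) = P(says blue | blue)*P(blue) / [P(says blue | blue)*P(blue) + P(says blue | not blue)*P(not blue)]
Numerator = 0.7 * 0.15 = 0.105
False identification = 0.3 * 0.85 = 0.255
P = 0.105 / (0.105 + 0.255)
= 0.105 / 0.36
As percentage = 29.2


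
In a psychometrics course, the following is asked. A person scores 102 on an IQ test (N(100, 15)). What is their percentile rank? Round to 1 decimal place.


z = (IQ - mean) / SD
z = (102 - 100) / 15 = 0.1333
Percentile = Phi(0.1333) * 100
Phi(0.1333) = 0.553022
= 55.3


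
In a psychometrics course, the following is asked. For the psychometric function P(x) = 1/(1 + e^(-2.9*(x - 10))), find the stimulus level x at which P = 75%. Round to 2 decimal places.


At P = 0.75: 0.75 = 1/(1 + e^(-k*(x-x0)))
Solving: e^(-k*(x-x0)) = 1/3
x = x0 + ln(3)/k
ln(3) = 1.0986
x = 10 + 1.0986/2.9
= 10 + 0.3788
= 10.38


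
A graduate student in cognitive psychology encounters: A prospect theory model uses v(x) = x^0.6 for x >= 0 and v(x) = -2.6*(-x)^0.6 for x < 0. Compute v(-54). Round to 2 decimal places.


Since x = -54 < 0, use v(x) = -lambda*(-x)^alpha
(-x) = 54
54^0.6 = 10.9506
v(-54) = -2.6 * 10.9506
= -28.47


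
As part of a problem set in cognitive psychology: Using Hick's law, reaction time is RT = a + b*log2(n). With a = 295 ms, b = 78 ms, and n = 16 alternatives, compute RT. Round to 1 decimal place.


RT = 295 + 78 * log2(16)
log2(16) = 4.0
RT = 295 + 78 * 4.0
= 295 + 312.0
= 607.0 ms


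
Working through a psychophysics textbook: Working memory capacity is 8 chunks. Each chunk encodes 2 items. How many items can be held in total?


Total items = chunks * items_per_chunk
= 8 * 2
= 16


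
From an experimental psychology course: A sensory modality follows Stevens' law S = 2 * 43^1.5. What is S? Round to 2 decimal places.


S = 2 * 43^1.5
43^1.5 = 281.9699
S = 2 * 281.9699
= 563.94


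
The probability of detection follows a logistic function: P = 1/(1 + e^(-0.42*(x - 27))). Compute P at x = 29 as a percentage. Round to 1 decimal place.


P(x) = 1/(1 + e^(-0.42*(29 - 27)))
Exponent = -0.42 * 2 = -0.84
e^(-0.84) = 0.431711
P = 1/(1 + 0.431711) = 0.698465
Percentage = 69.8


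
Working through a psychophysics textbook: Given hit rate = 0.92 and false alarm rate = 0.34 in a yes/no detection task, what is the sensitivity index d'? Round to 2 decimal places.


d' = z(HR) - z(FAR)
z(0.92) = 1.4051
z(0.34) = -0.4125
d' = 1.4051 - -0.4125
= 1.82


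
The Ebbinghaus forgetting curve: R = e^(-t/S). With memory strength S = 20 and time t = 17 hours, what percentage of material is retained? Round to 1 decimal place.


R = e^(-t/S)
-t/S = -17/20 = -0.85
R = e^(-0.85) = 0.427415
Percentage = 0.427415 * 100
= 42.7


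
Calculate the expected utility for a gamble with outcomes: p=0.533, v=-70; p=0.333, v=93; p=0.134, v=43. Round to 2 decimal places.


EU = sum(p_i * v_i)
0.533 * -70 = -37.31
0.333 * 93 = 30.969
0.134 * 43 = 5.762
EU = -37.31 + 30.969 + 5.762
= -0.58


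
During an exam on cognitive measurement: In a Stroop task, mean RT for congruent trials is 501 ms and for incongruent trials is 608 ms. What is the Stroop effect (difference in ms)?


Stroop effect = RT(incongruent) - RT(congruent)
= 608 - 501
= 107 ms


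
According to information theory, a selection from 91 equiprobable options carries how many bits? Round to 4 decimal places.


H = log2(n)
H = log2(91)
= 6.5078


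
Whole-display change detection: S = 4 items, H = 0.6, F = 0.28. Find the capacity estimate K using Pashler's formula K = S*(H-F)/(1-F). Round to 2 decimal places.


K = S * (H - F) / (1 - F)
H - F = 0.32
1 - F = 0.72
K = 4 * 0.32 / 0.72
= 1.78


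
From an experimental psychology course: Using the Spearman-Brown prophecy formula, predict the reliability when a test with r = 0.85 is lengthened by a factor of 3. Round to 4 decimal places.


r_new = n*r / (1 + (n-1)*r)
Numerator = 3 * 0.85 = 2.55
Denominator = 1 + 2 * 0.85 = 2.7
r_new = 2.55 / 2.7
= 0.9444


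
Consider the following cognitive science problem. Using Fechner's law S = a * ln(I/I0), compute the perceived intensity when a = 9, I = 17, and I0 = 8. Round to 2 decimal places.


S = 9 * ln(17/8)
I/I0 = 2.125
ln(2.125) = 0.7538
S = 9 * 0.7538
= 6.78


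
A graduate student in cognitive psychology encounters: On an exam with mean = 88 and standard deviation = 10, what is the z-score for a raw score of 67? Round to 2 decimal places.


z = (X - mu) / sigma
= (67 - 88) / 10
= -21 / 10
= -2.10


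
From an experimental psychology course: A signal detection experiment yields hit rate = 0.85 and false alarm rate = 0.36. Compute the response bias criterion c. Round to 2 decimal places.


c = -0.5 * (z(HR) + z(FAR))
z(0.85) = 1.0364
z(0.36) = -0.3585
c = -0.5 * (1.0364 + -0.3585)
= -0.5 * 0.6779
= -0.34


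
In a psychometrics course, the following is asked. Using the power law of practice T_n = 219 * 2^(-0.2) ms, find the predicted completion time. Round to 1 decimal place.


T_n = 219 * 2^(-0.2)
2^(-0.2) = 0.870551
T_n = 219 * 0.870551
= 190.7 ms


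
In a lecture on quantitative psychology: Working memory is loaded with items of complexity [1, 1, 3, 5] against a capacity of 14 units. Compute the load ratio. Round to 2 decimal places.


Total complexity = 1 + 1 + 3 + 5 = 10
Load = total / capacity = 10 / 14
= 0.71


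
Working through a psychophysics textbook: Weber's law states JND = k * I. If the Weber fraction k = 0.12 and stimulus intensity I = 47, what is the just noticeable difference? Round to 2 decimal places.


JND = k * I
JND = 0.12 * 47
= 5.64


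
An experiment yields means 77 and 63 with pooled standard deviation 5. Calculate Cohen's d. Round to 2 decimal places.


Cohen's d = (M1 - M2) / S_pooled
= (77 - 63) / 5
= 14 / 5
= 2.80


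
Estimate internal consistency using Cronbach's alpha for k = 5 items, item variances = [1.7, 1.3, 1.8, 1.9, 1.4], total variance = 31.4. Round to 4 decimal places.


alpha = (k/(k-1)) * (1 - sum(s_i^2)/s_total^2)
sum(item variances) = 8.1
k/(k-1) = 5/4 = 1.25
1 - 8.1/31.4 = 1 - 0.257962 = 0.742038
alpha = 1.25 * 0.742038
= 0.9275


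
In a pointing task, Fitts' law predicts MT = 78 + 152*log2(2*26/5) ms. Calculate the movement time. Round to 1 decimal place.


MT = 78 + 152 * log2(2*26/5)
2D/W = 10.4
log2(10.4) = 3.3785
MT = 78 + 152 * 3.3785
= 591.5 ms


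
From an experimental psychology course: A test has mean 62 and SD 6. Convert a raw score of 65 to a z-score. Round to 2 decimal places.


z = (X - mu) / sigma
= (65 - 62) / 6
= 3 / 6
= 0.50


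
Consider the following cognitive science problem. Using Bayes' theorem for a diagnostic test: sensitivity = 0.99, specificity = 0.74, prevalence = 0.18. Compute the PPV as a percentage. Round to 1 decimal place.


PPV = (sens * prev) / (sens * prev + (1-spec) * (1-prev))
Numerator = 0.99 * 0.18 = 0.1782
P(positive and no disease) = (1 - spec) * (1 - prev) = (1 - 0.74) * (1 - 0.18) = 0.2132
Denominator = 0.1782 + 0.2132 = 0.3914
PPV = 0.1782 / 0.3914 = 0.455289
As percentage = 45.5
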